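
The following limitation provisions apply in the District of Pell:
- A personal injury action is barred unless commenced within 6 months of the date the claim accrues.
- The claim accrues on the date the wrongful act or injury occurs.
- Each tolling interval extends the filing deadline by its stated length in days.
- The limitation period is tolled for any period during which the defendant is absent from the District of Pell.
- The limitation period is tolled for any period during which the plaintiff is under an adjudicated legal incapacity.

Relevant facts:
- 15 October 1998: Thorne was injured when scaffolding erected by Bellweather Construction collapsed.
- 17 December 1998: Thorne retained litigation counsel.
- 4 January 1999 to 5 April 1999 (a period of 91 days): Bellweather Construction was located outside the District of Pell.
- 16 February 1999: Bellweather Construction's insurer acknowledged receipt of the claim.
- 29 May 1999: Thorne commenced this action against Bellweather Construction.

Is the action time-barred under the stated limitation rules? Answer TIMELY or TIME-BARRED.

TIMELY

The limitation period began to run on 15 October 1998.
The untolled deadline — 6 months after 15 October 1998 — is 15 April 1999.
The period was tolled for 91 days by the defendant's absence from the jurisdiction (4 January 1999 to 5 April 1999), pushing the deadline to 15 July 1999.
The other events in the timeline have no effect on the limitation period under the stated rules.
Filing on 29 May 1999 beat the 15 July 1999 deadline — the action is timely.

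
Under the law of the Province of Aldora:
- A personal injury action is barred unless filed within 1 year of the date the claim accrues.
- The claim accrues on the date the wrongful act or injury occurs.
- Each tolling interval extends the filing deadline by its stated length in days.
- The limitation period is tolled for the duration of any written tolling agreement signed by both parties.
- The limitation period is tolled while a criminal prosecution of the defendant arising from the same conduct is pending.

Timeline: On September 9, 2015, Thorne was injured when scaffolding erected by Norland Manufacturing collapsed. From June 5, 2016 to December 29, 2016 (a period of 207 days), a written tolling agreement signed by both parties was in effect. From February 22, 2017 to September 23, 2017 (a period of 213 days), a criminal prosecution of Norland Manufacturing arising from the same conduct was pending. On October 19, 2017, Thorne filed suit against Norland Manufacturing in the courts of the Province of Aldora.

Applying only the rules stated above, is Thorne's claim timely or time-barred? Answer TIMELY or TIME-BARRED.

TIMELY

The claim accrued on September 9, 2015, the date of the act.
Adding the 1 year base period to September 9, 2015 gives a deadline of September 9, 2016, before any tolling.
Because the written tolling agreement ran from June 5, 2016 to December 29, 2016, the deadline is extended by 207 days to April 4, 2017.
Because the pending criminal prosecution ran from February 22, 2017 to September 23, 2017, the deadline is extended by 213 days to November 3, 2017.
The October 19, 2017 filing precedes the November 3, 2017 deadline; the claim is timely.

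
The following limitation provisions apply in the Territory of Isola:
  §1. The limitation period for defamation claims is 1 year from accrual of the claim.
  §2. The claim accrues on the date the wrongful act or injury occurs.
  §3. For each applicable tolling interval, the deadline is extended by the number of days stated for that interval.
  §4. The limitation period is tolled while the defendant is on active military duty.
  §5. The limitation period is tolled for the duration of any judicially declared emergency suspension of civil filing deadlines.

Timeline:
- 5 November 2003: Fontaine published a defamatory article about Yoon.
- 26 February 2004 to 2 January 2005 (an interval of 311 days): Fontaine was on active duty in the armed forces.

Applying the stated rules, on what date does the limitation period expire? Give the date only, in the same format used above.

12 September 2005

The limitation period began to run on 5 November 2003.
The untolled deadline — 1 year after 5 November 2003 — is 5 November 2004.
The defendant's active military service from 26 February 2004 to 2 January 2005 tolled the period for 311 days, extending the deadline to 12 September 2005.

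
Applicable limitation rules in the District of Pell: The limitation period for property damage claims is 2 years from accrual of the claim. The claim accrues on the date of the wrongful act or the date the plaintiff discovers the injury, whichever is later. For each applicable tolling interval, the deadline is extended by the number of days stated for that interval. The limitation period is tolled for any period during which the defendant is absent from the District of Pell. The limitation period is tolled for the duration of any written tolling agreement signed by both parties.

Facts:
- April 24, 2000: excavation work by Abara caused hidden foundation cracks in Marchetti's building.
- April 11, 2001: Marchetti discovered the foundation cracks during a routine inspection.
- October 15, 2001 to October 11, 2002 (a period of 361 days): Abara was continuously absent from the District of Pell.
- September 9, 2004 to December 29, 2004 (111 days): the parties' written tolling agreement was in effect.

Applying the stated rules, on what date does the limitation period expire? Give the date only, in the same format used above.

The claim accrued on April 11, 2001 — the later of the April 24, 2000 act and the April 11, 2001 discovery.
The untolled deadline — 2 years after April 11, 2001 — is April 11, 2003.
The defendant's absence from the jurisdiction from October 15, 2001 to October 11, 2002 tolled the period for 361 days, extending the deadline to April 6, 2004.
The written tolling agreement starting September 9, 2004 came too late — the period had run on April 6, 2004 — and so does not extend the deadline.

April 6, 2004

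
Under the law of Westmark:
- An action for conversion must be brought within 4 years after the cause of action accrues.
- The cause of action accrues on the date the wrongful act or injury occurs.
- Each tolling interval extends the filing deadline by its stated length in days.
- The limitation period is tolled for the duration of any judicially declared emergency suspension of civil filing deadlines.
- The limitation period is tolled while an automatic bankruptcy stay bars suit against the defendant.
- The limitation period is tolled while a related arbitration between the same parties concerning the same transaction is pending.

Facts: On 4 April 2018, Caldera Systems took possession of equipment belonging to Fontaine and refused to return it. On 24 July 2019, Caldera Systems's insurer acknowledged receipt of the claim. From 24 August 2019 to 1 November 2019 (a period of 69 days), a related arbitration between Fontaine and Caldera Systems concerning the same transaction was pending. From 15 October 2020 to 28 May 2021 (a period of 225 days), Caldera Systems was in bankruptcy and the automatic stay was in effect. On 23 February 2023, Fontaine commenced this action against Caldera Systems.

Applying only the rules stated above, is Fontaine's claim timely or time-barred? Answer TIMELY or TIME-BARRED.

TIME-BARRED

The cause of action accrued on 4 April 2018, the date of the act.
Adding the 4 years base period to 4 April 2018 gives a deadline of 4 April 2022, before any tolling.
The pending related arbitration from 24 August 2019 to 1 November 2019 tolled the period for 69 days, extending the deadline to 12 June 2022.
The period was tolled for 225 days by the automatic bankruptcy stay (15 October 2020 to 28 May 2021), pushing the deadline to 23 January 2023.
The other events in the timeline have no effect on the limitation period under the stated rules.
Fontaine filed on 23 February 2023, after the 23 January 2023 deadline, so the action is time-barred.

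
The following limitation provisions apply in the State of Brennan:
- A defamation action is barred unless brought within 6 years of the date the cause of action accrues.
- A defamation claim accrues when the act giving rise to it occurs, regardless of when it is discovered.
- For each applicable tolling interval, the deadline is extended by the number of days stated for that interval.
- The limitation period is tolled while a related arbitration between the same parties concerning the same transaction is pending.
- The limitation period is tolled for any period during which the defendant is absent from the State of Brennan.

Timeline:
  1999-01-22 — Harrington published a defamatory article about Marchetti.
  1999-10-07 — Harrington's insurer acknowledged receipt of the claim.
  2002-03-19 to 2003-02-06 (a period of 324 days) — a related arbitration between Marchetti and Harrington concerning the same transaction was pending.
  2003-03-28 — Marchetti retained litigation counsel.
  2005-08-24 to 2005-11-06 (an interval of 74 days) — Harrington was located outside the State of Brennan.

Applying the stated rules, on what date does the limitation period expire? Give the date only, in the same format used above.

The limitation period began to run on 1999-01-22.
6 years from 1999-01-22 is 2005-01-22.
Because the pending related arbitration ran from 2002-03-19 to 2003-02-06, the deadline is extended by 324 days to 2005-12-12.
Because the defendant's absence from the jurisdiction ran from 2005-08-24 to 2005-11-06, the deadline is extended by 74 days to 2006-02-24.
The other events in the timeline have no effect on the limitation period under the stated rules.

2006-02-24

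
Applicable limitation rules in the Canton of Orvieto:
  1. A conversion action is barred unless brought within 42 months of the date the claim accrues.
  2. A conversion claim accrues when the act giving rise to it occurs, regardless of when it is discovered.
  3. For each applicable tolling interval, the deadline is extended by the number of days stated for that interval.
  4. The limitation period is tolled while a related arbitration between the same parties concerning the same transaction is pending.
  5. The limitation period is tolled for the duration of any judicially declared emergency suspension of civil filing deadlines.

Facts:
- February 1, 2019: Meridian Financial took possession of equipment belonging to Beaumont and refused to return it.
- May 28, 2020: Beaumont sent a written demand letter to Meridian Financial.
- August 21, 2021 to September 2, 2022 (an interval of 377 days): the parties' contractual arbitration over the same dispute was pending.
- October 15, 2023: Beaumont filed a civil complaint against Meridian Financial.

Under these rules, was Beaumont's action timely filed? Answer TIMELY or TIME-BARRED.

The claim accrued on February 1, 2019, the date of the act.
The untolled deadline — 42 months after February 1, 2019 — is August 1, 2022.
The pending related arbitration from August 21, 2021 to September 2, 2022 tolled the period for 377 days, extending the deadline to August 13, 2023.
The other events in the timeline have no effect on the limitation period under the stated rules.
The October 15, 2023 filing falls after the August 13, 2023 deadline; the claim is time-barred.

TIME-BARRED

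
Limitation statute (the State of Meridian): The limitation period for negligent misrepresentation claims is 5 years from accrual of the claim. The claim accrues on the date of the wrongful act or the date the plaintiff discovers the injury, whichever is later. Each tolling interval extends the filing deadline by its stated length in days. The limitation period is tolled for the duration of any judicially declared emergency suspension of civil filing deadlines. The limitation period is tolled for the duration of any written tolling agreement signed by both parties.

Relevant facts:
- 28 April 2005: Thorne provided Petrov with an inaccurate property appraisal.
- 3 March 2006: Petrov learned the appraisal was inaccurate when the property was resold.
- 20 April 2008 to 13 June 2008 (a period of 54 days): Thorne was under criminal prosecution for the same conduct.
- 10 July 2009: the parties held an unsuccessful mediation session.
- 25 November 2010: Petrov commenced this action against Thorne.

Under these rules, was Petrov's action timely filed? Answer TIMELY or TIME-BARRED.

Taking the later of the act (28 April 2005) and discovery (3 March 2006), the claim accrued on 3 March 2006.
Adding the 5 years base period to 3 March 2006 gives a deadline of 3 March 2011, before any tolling.
The pending criminal prosecution from 20 April 2008 to 13 June 2008 does not toll the period, because no stated rule makes a criminal prosecution a tolling event.
None of the other events listed affects the running of the period under the stated rules.
Petrov filed on 25 November 2010, before the 3 March 2011 deadline, so the action is timely.

TIMELY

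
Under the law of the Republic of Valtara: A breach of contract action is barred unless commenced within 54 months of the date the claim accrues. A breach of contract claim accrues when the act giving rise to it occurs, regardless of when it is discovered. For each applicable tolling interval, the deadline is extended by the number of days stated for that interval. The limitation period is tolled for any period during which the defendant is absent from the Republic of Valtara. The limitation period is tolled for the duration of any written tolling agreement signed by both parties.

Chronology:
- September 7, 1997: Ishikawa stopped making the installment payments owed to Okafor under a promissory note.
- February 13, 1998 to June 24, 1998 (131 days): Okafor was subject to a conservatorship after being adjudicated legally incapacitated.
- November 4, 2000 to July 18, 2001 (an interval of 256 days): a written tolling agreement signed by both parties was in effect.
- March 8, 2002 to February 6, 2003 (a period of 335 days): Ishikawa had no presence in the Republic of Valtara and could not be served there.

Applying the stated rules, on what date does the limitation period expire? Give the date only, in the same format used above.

October 19, 2003

The claim accrued on September 7, 1997, the date of the act.
The untolled deadline — 54 months after September 7, 1997 — is March 7, 2002.
Because the written tolling agreement ran from November 4, 2000 to July 18, 2001, the deadline is extended by 256 days to November 18, 2002.
Because the defendant's absence from the jurisdiction ran from March 8, 2002 to February 6, 2003, the deadline is extended by 335 days to October 19, 2003.
The plaintiff's legal incapacity from February 13, 1998 to June 24, 1998 does not toll the period, because no stated rule makes the plaintiff's incapacity a tolling event.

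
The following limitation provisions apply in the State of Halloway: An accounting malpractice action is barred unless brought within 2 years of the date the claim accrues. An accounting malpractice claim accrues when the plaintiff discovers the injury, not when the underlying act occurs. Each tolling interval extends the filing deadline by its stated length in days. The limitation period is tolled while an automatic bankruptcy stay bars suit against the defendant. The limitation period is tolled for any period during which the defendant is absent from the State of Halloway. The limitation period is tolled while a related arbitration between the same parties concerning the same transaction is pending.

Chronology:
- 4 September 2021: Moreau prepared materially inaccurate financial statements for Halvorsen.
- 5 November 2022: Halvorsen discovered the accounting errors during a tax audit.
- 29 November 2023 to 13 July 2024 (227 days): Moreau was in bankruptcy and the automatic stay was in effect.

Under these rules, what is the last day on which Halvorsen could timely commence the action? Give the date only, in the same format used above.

Accrual is tied to discovery, so the period began on 5 November 2022 rather than on 4 September 2021 when the act occurred.
Adding the 2 years base period to 5 November 2022 gives a deadline of 5 November 2024, before any tolling.
Because the automatic bankruptcy stay ran from 29 November 2023 to 13 July 2024, the deadline is extended by 227 days to 20 June 2025.

20 June 2025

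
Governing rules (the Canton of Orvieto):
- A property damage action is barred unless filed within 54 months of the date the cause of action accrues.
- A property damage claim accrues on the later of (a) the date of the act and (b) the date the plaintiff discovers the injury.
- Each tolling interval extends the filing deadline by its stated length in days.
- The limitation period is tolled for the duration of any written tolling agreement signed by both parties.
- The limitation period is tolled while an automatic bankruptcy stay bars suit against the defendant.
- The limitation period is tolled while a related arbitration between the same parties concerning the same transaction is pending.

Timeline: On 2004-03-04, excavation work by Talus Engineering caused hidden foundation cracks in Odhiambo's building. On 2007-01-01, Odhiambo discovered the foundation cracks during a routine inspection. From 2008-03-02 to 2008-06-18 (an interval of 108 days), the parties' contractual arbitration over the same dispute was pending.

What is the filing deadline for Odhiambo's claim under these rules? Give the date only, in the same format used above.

The claim accrued on 2007-01-01 — the later of the 2004-03-04 act and the 2007-01-01 discovery.
The untolled deadline — 54 months after 2007-01-01 — is 2011-07-01.
Because the pending related arbitration ran from 2008-03-02 to 2008-06-18, the deadline is extended by 108 days to 2011-10-17.

2011-10-17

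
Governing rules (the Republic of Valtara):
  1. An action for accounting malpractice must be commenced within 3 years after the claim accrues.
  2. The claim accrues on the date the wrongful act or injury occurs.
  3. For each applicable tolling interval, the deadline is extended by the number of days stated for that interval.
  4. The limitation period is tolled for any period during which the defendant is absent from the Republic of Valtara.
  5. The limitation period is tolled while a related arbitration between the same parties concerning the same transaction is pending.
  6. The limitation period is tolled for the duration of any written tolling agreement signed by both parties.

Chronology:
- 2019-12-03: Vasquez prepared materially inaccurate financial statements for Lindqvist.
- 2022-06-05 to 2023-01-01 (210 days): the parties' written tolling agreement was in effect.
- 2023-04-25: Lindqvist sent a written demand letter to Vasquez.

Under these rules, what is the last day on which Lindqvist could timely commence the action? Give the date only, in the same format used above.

2023-07-01

The claim accrued on 2019-12-03, when the wrongful act occurred.
The untolled deadline — 3 years after 2019-12-03 — is 2022-12-03.
Because the written tolling agreement ran from 2022-06-05 to 2023-01-01, the deadline is extended by 210 days to 2023-07-01.
The other events in the timeline have no effect on the limitation period under the stated rules.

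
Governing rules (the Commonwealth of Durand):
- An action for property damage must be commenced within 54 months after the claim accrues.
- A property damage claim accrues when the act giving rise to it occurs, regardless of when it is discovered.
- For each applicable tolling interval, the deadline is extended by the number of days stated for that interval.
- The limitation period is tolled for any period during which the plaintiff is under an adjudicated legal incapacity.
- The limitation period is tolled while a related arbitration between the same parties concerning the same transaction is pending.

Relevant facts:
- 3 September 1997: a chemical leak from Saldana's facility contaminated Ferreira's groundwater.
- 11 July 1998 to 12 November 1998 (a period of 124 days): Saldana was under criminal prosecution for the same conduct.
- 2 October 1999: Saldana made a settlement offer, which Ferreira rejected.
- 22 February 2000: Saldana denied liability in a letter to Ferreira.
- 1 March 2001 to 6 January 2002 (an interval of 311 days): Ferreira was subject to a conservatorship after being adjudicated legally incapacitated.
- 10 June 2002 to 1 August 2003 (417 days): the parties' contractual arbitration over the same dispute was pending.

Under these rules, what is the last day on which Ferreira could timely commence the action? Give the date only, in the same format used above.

29 February 2004

The claim accrued on 3 September 1997, when the wrongful act occurred.
Adding the 54 months base period to 3 September 1997 gives a deadline of 3 March 2002, before any tolling.
The period was tolled for 311 days by the plaintiff's legal incapacity (1 March 2001 to 6 January 2002), pushing the deadline to 8 January 2003.
The pending related arbitration from 10 June 2002 to 1 August 2003 tolled the period for 417 days, extending the deadline to 29 February 2004.
Although a criminal prosecution ran from 11 July 1998 to 12 November 1998, the stated rules do not make that a tolling event, so it is disregarded.
None of the other events listed affects the running of the period under the stated rules.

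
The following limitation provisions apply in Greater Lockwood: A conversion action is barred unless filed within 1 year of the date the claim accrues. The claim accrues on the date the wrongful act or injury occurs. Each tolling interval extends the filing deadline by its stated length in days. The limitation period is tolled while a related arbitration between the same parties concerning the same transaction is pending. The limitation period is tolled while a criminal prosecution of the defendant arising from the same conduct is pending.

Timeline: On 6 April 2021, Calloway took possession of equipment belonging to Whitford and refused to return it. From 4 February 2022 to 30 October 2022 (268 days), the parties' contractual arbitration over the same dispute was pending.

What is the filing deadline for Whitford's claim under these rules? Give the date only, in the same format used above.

The claim accrued on 6 April 2021, the date of the act.
Adding the 1 year base period to 6 April 2021 gives a deadline of 6 April 2022, before any tolling.
Because the pending related arbitration ran from 4 February 2022 to 30 October 2022, the deadline is extended by 268 days to 30 December 2022.

30 December 2022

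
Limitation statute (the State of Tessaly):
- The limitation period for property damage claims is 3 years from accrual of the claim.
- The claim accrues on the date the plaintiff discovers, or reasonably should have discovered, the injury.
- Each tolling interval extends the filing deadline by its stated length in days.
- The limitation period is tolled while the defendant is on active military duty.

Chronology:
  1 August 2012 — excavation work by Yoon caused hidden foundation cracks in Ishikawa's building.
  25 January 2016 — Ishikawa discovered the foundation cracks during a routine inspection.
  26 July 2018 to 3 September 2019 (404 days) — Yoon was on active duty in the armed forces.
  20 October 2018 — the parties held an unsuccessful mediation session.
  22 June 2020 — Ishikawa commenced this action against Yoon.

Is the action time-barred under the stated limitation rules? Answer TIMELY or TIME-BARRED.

TIME-BARRED

The claim did not accrue until Ishikawa discovered the injury on 25 January 2016; the 1 August 2012 act date does not start the clock under the stated rule.
Adding the 3 years base period to 25 January 2016 gives a deadline of 25 January 2019, before any tolling.
The defendant's active military service from 26 July 2018 to 3 September 2019 tolled the period for 404 days, extending the deadline to 4 March 2020.
None of the other events listed affects the running of the period under the stated rules.
Filing on 22 June 2020 missed the 4 March 2020 deadline — the action is time-barred.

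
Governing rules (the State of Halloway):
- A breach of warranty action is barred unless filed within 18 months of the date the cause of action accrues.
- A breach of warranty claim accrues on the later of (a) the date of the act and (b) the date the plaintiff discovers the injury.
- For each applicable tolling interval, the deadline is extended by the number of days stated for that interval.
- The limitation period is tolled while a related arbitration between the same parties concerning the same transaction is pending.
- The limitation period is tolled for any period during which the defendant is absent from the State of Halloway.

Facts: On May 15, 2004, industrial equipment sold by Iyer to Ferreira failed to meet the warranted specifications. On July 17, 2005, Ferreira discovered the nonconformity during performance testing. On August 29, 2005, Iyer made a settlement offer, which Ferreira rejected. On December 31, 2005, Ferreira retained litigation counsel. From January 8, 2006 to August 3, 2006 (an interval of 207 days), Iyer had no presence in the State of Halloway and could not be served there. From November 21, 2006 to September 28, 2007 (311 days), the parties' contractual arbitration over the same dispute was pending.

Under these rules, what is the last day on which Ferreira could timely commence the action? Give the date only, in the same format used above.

Because discovery on July 17, 2005 post-dates the May 15, 2004 act, accrual under the later-of rule falls on July 17, 2005.
The untolled deadline — 18 months after July 17, 2005 — is January 17, 2007.
The defendant's absence from the jurisdiction from January 8, 2006 to August 3, 2006 tolled the period for 207 days, extending the deadline to August 12, 2007.
Because the pending related arbitration ran from November 21, 2006 to September 28, 2007, the deadline is extended by 311 days to June 18, 2008.
Nothing else in the chronology tolls or restarts the period.

June 18, 2008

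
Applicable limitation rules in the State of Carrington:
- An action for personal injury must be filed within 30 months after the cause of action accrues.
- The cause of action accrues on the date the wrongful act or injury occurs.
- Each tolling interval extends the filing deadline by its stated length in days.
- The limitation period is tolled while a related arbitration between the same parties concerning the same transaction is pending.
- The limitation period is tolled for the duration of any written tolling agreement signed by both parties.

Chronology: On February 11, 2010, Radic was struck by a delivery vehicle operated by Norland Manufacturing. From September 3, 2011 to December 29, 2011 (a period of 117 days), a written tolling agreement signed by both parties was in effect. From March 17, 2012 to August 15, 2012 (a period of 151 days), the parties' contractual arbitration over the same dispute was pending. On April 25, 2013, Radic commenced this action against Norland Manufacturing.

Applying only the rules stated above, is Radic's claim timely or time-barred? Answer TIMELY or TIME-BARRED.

TIMELY

The claim accrued on February 11, 2010, when the wrongful act occurred.
Adding the 30 months base period to February 11, 2010 gives a deadline of August 11, 2012, before any tolling.
Because the written tolling agreement ran from September 3, 2011 to December 29, 2011, the deadline is extended by 117 days to December 6, 2012.
The pending related arbitration from March 17, 2012 to August 15, 2012 tolled the period for 151 days, extending the deadline to May 6, 2013.
Radic filed on April 25, 2013, before the May 6, 2013 deadline, so the action is timely.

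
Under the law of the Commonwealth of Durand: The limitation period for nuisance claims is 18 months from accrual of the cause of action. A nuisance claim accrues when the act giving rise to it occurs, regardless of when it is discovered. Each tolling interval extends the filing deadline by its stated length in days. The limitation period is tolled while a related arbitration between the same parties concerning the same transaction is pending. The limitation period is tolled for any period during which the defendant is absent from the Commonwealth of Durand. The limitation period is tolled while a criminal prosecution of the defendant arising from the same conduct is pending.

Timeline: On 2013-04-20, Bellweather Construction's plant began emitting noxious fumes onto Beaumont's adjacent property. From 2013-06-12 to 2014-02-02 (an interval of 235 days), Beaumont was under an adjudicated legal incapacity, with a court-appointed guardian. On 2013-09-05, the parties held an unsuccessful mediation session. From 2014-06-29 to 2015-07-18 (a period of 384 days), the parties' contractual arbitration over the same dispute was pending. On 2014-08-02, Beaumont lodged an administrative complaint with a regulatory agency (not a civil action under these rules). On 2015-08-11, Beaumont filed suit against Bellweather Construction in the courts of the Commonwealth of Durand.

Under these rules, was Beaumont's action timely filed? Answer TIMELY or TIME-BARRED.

The cause of action accrued on 2013-04-20, the date of the act.
18 months from 2013-04-20 is 2014-10-20.
The pending related arbitration from 2014-06-29 to 2015-07-18 tolled the period for 384 days, extending the deadline to 2015-11-08.
No stated provision tolls the period for the plaintiff's incapacity, so the interval from 2013-06-12 to 2014-02-02 has no effect on the deadline.
None of the other events listed affects the running of the period under the stated rules.
Beaumont filed on 2015-08-11, before the 2015-11-08 deadline, so the action is timely.

TIMELY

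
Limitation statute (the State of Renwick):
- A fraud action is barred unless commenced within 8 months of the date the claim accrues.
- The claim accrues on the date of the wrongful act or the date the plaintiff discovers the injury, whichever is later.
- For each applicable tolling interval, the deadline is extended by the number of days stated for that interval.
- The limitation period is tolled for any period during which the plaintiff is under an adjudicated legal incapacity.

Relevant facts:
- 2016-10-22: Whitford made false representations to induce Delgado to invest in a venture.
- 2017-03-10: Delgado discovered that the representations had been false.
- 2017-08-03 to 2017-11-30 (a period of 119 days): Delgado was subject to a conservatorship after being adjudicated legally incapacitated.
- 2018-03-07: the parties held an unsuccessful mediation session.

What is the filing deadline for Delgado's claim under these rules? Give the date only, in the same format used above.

2018-03-09

Because discovery on 2017-03-10 post-dates the 2016-10-22 act, accrual under the later-of rule falls on 2017-03-10.
Adding the 8 months base period to 2017-03-10 gives a deadline of 2017-11-10, before any tolling.
Because the plaintiff's legal incapacity ran from 2017-08-03 to 2017-11-30, the deadline is extended by 119 days to 2018-03-09.
None of the other events listed affects the running of the period under the stated rules.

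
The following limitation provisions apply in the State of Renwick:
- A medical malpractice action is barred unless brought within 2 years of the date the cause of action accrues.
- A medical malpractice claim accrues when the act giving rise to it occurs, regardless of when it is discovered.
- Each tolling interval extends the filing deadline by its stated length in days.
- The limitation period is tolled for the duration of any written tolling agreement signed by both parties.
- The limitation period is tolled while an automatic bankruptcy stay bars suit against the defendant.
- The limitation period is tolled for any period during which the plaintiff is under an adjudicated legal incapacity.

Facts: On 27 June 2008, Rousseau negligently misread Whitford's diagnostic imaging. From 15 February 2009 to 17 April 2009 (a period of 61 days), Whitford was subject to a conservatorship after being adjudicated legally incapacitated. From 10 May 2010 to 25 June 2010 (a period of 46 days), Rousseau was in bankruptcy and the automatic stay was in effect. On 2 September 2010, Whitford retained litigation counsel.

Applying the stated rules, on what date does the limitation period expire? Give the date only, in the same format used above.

12 October 2010

The limitation period began to run on 27 June 2008.
The untolled deadline — 2 years after 27 June 2008 — is 27 June 2010.
The period was tolled for 61 days by the plaintiff's legal incapacity (15 February 2009 to 17 April 2009), pushing the deadline to 27 August 2010.
The period was tolled for 46 days by the automatic bankruptcy stay (10 May 2010 to 25 June 2010), pushing the deadline to 12 October 2010.
Nothing else in the chronology tolls or restarts the period.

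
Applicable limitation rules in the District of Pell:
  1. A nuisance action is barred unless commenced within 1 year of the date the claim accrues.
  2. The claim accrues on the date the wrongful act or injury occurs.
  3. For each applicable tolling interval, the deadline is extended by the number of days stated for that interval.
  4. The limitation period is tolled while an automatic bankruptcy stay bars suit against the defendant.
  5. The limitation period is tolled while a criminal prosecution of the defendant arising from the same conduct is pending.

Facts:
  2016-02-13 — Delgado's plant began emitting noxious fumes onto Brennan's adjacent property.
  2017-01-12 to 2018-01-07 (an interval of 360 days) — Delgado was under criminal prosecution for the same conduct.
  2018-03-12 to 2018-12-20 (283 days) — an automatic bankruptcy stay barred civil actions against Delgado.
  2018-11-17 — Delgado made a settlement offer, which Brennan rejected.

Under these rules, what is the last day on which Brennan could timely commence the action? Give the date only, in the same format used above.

The claim accrued on 2016-02-13, when the wrongful act occurred.
1 year from 2016-02-13 is 2017-02-13.
Because the pending criminal prosecution ran from 2017-01-12 to 2018-01-07, the deadline is extended by 360 days to 2018-02-08.
The automatic bankruptcy stay starting 2018-03-12 came too late — the period had run on 2018-02-08 — and so does not extend the deadline.
None of the other events listed affects the running of the period under the stated rules.

2018-02-08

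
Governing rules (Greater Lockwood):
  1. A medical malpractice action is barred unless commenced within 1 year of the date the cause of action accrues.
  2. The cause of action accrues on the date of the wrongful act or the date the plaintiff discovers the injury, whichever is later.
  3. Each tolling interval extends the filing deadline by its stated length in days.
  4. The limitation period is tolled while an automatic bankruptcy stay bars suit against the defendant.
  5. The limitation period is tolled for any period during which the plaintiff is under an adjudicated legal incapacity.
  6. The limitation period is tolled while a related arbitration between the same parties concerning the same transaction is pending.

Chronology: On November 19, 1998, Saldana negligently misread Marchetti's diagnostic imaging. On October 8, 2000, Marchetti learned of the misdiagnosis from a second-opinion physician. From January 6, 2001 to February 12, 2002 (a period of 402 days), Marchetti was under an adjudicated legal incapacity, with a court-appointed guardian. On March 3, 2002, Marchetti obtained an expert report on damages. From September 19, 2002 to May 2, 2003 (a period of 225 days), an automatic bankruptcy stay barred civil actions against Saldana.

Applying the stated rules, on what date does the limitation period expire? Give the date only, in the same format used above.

June 27, 2003

Taking the later of the act (November 19, 1998) and discovery (October 8, 2000), the claim accrued on October 8, 2000.
The untolled deadline — 1 year after October 8, 2000 — is October 8, 2001.
The plaintiff's legal incapacity from January 6, 2001 to February 12, 2002 tolled the period for 402 days, extending the deadline to November 14, 2002.
Because the automatic bankruptcy stay ran from September 19, 2002 to May 2, 2003, the deadline is extended by 225 days to June 27, 2003.
The other events in the timeline have no effect on the limitation period under the stated rules.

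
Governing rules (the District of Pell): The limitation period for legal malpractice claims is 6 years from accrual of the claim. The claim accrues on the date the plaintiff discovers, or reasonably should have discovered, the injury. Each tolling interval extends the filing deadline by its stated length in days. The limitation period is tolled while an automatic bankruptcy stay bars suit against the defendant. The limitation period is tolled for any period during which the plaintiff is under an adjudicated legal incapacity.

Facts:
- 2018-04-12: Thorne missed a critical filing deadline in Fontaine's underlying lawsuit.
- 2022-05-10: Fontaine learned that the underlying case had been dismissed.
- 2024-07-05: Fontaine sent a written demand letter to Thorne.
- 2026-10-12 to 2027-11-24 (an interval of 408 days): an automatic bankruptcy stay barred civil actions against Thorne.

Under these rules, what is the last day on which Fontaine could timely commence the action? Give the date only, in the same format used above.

Under the discovery rule, the claim accrued on 2022-05-10, when Fontaine discovered the injury — not on the 2018-04-12 date of the underlying act.
The untolled deadline — 6 years after 2022-05-10 — is 2028-05-10.
Because the automatic bankruptcy stay ran from 2026-10-12 to 2027-11-24, the deadline is extended by 408 days to 2029-06-22.
The other events in the timeline have no effect on the limitation period under the stated rules.

2029-06-22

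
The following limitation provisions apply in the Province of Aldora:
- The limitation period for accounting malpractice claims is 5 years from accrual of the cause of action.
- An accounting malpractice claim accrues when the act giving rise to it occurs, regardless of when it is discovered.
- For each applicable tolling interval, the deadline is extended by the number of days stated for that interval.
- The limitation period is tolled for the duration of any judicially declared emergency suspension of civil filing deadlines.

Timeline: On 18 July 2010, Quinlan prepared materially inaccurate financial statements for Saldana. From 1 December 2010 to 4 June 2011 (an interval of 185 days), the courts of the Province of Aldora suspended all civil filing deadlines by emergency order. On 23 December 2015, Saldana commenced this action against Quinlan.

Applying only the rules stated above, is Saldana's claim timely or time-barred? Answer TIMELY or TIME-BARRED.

The limitation period began to run on 18 July 2010.
5 years from 18 July 2010 is 18 July 2015.
The emergency suspension of filing deadlines from 1 December 2010 to 4 June 2011 tolled the period for 185 days, extending the deadline to 19 January 2016.
The 23 December 2015 filing precedes the 19 January 2016 deadline; the claim is timely.

TIMELY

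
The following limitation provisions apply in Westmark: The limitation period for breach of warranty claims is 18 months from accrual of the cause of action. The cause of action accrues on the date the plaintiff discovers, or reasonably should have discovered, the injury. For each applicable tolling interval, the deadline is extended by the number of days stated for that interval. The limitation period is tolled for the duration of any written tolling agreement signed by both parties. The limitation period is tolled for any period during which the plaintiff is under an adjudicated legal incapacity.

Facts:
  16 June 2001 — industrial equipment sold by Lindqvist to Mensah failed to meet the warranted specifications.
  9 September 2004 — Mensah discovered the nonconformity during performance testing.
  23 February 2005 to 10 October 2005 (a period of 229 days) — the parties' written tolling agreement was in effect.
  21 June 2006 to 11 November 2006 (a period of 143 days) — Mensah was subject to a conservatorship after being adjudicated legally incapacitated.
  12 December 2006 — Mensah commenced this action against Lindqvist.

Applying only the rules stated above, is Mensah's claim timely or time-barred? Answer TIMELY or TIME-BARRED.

Accrual is tied to discovery, so the period began on 9 September 2004 rather than on 16 June 2001 when the act occurred.
Adding the 18 months base period to 9 September 2004 gives a deadline of 9 March 2006, before any tolling.
The period was tolled for 229 days by the written tolling agreement (23 February 2005 to 10 October 2005), pushing the deadline to 24 October 2006.
The period was tolled for 143 days by the plaintiff's legal incapacity (21 June 2006 to 11 November 2006), pushing the deadline to 16 March 2007.
Mensah filed on 12 December 2006, before the 16 March 2007 deadline, so the action is timely.

TIMELY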